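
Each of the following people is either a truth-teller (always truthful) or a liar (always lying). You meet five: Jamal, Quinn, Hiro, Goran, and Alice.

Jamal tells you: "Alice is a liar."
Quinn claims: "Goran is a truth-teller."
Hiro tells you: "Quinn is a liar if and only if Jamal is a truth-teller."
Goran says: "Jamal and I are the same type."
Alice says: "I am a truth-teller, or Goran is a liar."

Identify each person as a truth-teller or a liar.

Consider Jamal. Suppose Jamal is a liar.
Then whichever role Goran has, Goran's statement has the wrong truth value — contradiction.
So Jamal is a truth-teller.
Consider Quinn. Suppose Quinn is a liar.
Then no assignment of the remaining roles makes every statement match its speaker's type — contradiction.
So Quinn is a truth-teller.
With that fixed, Hiro's statement is false, so Hiro is a liar.
Consider Goran. Suppose Goran is a liar.
Then Quinn's statement comes out false, contradicting Quinn being a truth-teller.
So Goran is a truth-teller.
Consider Alice. Suppose Alice is a truth-teller.
Then Jamal's statement comes out false, contradicting Jamal being a truth-teller.
So Alice is a liar.

Jamal: truth-teller, Quinn: truth-teller, Hiro: liar, Goran: truth-teller, Alice: liar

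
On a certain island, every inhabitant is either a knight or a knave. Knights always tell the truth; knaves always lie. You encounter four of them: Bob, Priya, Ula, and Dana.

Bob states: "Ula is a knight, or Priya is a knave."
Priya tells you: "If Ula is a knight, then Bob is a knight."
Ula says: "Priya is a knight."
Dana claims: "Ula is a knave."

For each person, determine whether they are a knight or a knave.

Consider Bob. Suppose Bob is a knave.
Then no assignment of the remaining roles makes every statement match its speaker's type — contradiction.
So Bob is a knight.
With that fixed, Priya's statement is true, so Priya is a knight.
With that fixed, Ula's statement is true, so Ula is a knight.
With that fixed, Dana's statement is false, so Dana is a knave.

Bob: knight, Priya: knight, Ula: knight, Dana: knave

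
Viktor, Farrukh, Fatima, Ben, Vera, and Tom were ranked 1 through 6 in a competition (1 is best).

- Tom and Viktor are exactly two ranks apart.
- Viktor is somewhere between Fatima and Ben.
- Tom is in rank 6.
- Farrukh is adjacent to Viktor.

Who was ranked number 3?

Farrukh

With clues 1–3, Tom and Viktor are ruled out for rank 3.
With clues 1–4, Ben, Fatima, and Vera are ruled out for rank 3.
So rank 3 is Farrukh.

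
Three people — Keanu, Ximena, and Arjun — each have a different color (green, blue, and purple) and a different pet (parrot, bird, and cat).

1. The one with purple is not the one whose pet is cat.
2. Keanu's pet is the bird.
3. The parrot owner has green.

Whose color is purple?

With clues 1–3, Arjun and Ximena are impossible for the one with color purple.
That leaves Keanu.

Keanu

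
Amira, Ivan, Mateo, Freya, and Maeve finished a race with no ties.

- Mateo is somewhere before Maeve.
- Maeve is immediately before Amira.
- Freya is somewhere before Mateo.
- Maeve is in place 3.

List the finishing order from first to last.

From clue 1: Mateo is in {1,2,3,4}.
From clues 1–2: Amira is in {3,4,5}.
From clues 1–3: Amira is in {4,5}.
From clues 1–4: Freya → place 1, Mateo → place 2, Maeve → place 3, Amira → place 4, Ivan → place 5.

Freya, Mateo, Maeve, Amira, Ivan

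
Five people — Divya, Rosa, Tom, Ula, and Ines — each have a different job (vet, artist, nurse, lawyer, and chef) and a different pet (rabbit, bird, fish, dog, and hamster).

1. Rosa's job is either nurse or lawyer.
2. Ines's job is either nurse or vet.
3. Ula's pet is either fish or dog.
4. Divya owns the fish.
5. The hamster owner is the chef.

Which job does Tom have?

With clues 1–5, artist, lawyer, nurse, and vet are impossible for Tom's job.
That leaves chef.

chef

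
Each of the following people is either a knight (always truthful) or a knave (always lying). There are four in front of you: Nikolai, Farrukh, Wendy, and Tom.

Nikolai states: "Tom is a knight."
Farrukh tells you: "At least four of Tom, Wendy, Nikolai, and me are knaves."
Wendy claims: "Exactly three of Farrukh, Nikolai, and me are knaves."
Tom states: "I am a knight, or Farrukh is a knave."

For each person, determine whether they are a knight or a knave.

Consider Nikolai. Suppose Nikolai is a knave.
Then no assignment of the remaining roles makes every statement match its speaker's type — contradiction.
So Nikolai is a knight.
With that fixed, Farrukh's statement is false, so Farrukh is a knave.
With that fixed, Wendy's statement is false, so Wendy is a knave.
With that fixed, Tom's statement is true, so Tom is a knight.

Nikolai: knight, Farrukh: knave, Wendy: knave, Tom: knight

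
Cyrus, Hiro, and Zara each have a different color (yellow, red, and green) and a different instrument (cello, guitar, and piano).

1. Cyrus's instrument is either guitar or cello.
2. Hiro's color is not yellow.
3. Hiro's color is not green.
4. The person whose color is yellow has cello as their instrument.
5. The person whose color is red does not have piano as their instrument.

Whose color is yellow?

Cyrus

With clues 1–2, Hiro is impossible for the one with color yellow.
With clues 1–5, Zara is impossible for the one with color yellow.
That leaves Cyrus.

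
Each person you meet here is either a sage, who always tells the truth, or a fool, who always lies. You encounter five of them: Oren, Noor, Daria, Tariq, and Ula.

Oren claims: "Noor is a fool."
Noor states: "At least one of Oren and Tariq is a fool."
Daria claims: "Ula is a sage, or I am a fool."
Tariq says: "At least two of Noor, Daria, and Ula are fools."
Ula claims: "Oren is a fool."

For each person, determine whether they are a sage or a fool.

Oren: fool, Noor: sage, Daria: sage, Tariq: fool, Ula: sage

Consider Oren. Suppose Oren is a sage.
Then no assignment of the remaining roles makes every statement match its speaker's type — contradiction.
So Oren is a fool.
With that fixed, Noor's statement is true, so Noor is a sage.
With that fixed, Ula's statement is true, so Ula is a sage.
With that fixed, Daria's statement is true, so Daria is a sage.
With that fixed, Tariq's statement is false, so Tariq is a fool.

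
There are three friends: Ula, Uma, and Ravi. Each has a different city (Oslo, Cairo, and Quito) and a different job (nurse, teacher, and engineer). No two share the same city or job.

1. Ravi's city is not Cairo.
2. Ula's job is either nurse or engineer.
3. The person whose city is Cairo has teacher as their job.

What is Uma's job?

With clues 1–3, engineer and nurse are impossible for Uma's job.
That leaves teacher.

teacher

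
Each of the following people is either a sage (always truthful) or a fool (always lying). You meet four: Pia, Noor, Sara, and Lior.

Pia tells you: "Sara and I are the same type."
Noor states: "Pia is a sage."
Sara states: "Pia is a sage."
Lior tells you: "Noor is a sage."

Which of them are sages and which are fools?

Pia: sage, Noor: sage, Sara: sage, Lior: sage

Consider Pia. Suppose Pia is a fool.
Then no assignment of the remaining roles makes every statement match its speaker's type — contradiction.
So Pia is a sage.
With that fixed, Noor's statement is true, so Noor is a sage.
With that fixed, Sara's statement is true, so Sara is a sage.
With that fixed, Lior's statement is true, so Lior is a sage.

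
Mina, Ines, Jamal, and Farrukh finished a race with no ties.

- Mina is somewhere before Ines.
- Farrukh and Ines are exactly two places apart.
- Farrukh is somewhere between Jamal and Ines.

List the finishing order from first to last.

From clue 1: Mina is in {1,2,3}.
From clues 1–3: Jamal → place 1, Farrukh → place 2, Mina → place 3, Ines → place 4.

Jamal, Farrukh, Mina, Ines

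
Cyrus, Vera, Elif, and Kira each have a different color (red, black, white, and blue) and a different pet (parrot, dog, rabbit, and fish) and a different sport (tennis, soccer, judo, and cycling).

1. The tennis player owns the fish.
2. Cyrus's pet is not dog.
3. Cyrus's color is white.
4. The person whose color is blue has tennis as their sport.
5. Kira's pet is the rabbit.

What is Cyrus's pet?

parrot

With clues 1–2, dog is impossible for Cyrus's pet.
With clues 1–4, fish is impossible for Cyrus's pet.
With clues 1–5, rabbit is impossible for Cyrus's pet.
That leaves parrot.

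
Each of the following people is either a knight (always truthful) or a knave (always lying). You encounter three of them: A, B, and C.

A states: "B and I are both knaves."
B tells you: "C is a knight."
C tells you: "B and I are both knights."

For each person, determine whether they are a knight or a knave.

Consider A. Suppose A is a knight.
Then A's own statement would have to be true, but it can't be — contradiction.
So A is a knave.
Consider B. Suppose B is a knave.
Then A's statement comes out true, contradicting A being a knave.
So B is a knight.
Consider C. Suppose C is a knave.
Then B's statement comes out false, contradicting B being a knight.
So C is a knight.

A: knave, B: knight, C: knight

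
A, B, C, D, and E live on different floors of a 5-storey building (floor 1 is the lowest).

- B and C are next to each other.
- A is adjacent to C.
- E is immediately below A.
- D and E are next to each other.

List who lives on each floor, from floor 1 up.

D, E, A, C, B

From clues 1–2: C is in {2,3,4}.
From clues 1–3: A is in {2,3}.
From clues 1–4: D → floor 1, E → floor 2, A → floor 3, C → floor 4, B → floor 5.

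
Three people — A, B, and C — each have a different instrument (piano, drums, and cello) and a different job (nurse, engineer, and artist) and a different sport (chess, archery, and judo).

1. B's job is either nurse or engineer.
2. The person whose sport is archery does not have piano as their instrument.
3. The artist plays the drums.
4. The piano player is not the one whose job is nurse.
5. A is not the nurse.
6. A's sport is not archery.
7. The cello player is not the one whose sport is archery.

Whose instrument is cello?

B

With clues 1–5, A is impossible for the one with instrument cello.
With clues 1–7, C is impossible for the one with instrument cello.
That leaves B.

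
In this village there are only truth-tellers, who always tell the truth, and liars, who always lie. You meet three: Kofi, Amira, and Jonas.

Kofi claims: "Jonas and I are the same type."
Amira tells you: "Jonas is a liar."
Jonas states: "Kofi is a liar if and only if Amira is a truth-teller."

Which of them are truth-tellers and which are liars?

Kofi: truth-teller, Amira: liar, Jonas: truth-teller

Consider Kofi. Suppose Kofi is a liar.
Then no assignment of the remaining roles makes every statement match its speaker's type — contradiction.
So Kofi is a truth-teller.
Consider Amira. Suppose Amira is a truth-teller.
Then no assignment of the remaining roles makes every statement match its speaker's type — contradiction.
So Amira is a liar.
With that fixed, Jonas's statement is true, so Jonas is a truth-teller.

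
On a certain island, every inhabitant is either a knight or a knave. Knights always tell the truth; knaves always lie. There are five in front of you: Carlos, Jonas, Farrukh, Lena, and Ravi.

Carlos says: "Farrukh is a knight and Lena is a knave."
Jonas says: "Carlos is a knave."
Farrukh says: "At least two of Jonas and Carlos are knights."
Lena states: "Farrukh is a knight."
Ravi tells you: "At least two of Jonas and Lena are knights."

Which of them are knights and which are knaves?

Carlos: knave, Jonas: knight, Farrukh: knave, Lena: knave, Ravi: knave

Consider Carlos. Suppose Carlos is a knight.
Then no assignment of the remaining roles makes every statement match its speaker's type — contradiction.
So Carlos is a knave.
With that fixed, Jonas's statement is true, so Jonas is a knight.
With that fixed, Farrukh's statement is false, so Farrukh is a knave.
With that fixed, Lena's statement is false, so Lena is a knave.
With that fixed, Ravi's statement is false, so Ravi is a knave.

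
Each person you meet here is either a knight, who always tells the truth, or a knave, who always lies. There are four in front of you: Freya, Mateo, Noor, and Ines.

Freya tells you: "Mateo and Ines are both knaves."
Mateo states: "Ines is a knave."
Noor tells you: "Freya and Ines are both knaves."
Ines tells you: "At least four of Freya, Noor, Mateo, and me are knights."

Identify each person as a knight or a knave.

Consider Freya. Suppose Freya is a knight.
Then no assignment of the remaining roles makes every statement match its speaker's type — contradiction.
So Freya is a knave.
With that fixed, Ines's statement is false, so Ines is a knave.
With that fixed, Mateo's statement is true, so Mateo is a knight.
With that fixed, Noor's statement is true, so Noor is a knight.

Freya: knave, Mateo: knight, Noor: knight, Ines: knave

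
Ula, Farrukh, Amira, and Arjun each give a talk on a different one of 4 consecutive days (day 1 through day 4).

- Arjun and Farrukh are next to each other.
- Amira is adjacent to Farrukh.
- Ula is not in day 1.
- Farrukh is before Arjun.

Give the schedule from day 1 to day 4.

From clues 1–2: Ula is in {1,4}.
From clues 1–3: Farrukh → day 2, Ula → day 4.
From clues 1–4: Amira → day 1, Arjun → day 3.

Amira, Farrukh, Arjun, Ula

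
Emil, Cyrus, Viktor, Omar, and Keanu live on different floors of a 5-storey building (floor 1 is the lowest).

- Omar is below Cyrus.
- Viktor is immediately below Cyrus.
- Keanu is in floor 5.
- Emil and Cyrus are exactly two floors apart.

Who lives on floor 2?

Emil

With clues 1–2, Cyrus is ruled out for floor 2.
With clues 1–3, Keanu is ruled out for floor 2.
With clues 1–4, Omar and Viktor are ruled out for floor 2.
So floor 2 is Emil.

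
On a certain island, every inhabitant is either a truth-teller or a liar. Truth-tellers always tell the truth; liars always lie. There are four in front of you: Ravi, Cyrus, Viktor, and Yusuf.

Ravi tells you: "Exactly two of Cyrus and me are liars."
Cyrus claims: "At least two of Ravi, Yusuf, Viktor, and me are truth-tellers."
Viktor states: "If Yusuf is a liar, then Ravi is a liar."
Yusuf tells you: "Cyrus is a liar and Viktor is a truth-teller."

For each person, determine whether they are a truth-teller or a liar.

Consider Ravi. Suppose Ravi is a truth-teller.
Then Ravi's own statement would have to be true, but it can't be — contradiction.
So Ravi is a liar.
With that fixed, Viktor's statement is true, so Viktor is a truth-teller.
Consider Cyrus. Suppose Cyrus is a liar.
Then Ravi's statement comes out true, contradicting Ravi being a liar.
So Cyrus is a truth-teller.
With that fixed, Yusuf's statement is false, so Yusuf is a liar.

Ravi: liar, Cyrus: truth-teller, Viktor: truth-teller, Yusuf: liar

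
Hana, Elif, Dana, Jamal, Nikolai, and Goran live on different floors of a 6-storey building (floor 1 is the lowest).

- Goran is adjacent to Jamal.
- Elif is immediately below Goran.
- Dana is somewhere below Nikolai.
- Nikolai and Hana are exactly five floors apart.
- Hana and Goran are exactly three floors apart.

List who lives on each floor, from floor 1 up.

Hana, Dana, Elif, Goran, Jamal, Nikolai

From clues 1–2: Elif is in {1,2,3,4}.
From clues 1–4: Hana → floor 1, Nikolai → floor 6.
From clues 1–5: Dana → floor 2, Elif → floor 3, Goran → floor 4, Jamal → floor 5.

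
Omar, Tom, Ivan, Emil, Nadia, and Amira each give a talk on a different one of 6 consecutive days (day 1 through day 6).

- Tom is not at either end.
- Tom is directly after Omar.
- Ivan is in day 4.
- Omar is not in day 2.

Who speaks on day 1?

Omar

With clue 1, Tom is ruled out for day 1.
With clues 1–3, Ivan is ruled out for day 1.
With clues 1–4, Amira, Emil, and Nadia are ruled out for day 1.
So day 1 is Omar.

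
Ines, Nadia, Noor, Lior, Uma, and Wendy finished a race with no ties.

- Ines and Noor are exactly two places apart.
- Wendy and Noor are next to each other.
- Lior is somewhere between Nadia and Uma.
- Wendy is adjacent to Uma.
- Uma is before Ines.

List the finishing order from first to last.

Uma, Wendy, Noor, Lior, Ines, Nadia

From clues 1–3: Lior is in {2,3,4,5}.
From clues 1–4: Ines is in {2,5}.
From clues 1–5: Uma → place 1, Wendy → place 2, Noor → place 3, Lior → place 4, Ines → place 5, Nadia → place 6.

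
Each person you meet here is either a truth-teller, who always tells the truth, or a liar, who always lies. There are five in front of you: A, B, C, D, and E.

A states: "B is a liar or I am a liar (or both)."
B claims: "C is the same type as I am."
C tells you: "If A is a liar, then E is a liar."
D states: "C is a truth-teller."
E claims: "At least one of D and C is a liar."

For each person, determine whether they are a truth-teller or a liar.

Consider A. Suppose A is a liar.
Then A's own statement would have to be false, but it can't be — contradiction.
So A is a truth-teller.
With that fixed, C's statement is true, so C is a truth-teller.
With that fixed, D's statement is true, so D is a truth-teller.
With that fixed, E's statement is false, so E is a liar.
Consider B. Suppose B is a truth-teller.
Then A's statement comes out false, contradicting A being a truth-teller.
So B is a liar.

A: truth-teller, B: liar, C: truth-teller, D: truth-teller, E: liar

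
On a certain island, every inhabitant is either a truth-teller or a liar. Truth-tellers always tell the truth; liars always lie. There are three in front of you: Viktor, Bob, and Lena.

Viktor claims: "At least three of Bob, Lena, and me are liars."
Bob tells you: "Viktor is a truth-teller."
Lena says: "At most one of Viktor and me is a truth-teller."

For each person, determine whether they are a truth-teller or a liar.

Consider Viktor. Suppose Viktor is a truth-teller.
Then Viktor's own statement would have to be true, but it can't be — contradiction.
So Viktor is a liar.
With that fixed, Bob's statement is false, so Bob is a liar.
With that fixed, Lena's statement is true, so Lena is a truth-teller.

Viktor: liar, Bob: liar, Lena: truth-teller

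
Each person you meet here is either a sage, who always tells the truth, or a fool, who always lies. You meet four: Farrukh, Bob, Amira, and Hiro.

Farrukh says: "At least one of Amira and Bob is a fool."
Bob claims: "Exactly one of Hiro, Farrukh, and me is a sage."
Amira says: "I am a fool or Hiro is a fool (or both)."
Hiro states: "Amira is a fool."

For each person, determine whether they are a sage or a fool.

Farrukh: fool, Bob: sage, Amira: sage, Hiro: fool

Consider Farrukh. Suppose Farrukh is a sage.
Then no assignment of the remaining roles makes every statement match its speaker's type — contradiction.
So Farrukh is a fool.
Consider Bob. Suppose Bob is a fool.
Then Farrukh's statement comes out true, contradicting Farrukh being a fool.
So Bob is a sage.
Consider Amira. Suppose Amira is a fool.
Then Farrukh's statement comes out true, contradicting Farrukh being a fool.
So Amira is a sage.
With that fixed, Hiro's statement is false, so Hiro is a fool.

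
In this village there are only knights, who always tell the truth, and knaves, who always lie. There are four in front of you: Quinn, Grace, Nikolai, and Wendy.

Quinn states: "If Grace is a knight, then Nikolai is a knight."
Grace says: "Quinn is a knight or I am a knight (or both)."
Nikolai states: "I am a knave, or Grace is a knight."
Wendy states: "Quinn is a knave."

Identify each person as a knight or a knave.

Consider Quinn. Suppose Quinn is a knave.
Then no assignment of the remaining roles makes every statement match its speaker's type — contradiction.
So Quinn is a knight.
With that fixed, Grace's statement is true, so Grace is a knight.
With that fixed, Nikolai's statement is true, so Nikolai is a knight.
With that fixed, Wendy's statement is false, so Wendy is a knave.

Quinn: knight, Grace: knight, Nikolai: knight, Wendy: knave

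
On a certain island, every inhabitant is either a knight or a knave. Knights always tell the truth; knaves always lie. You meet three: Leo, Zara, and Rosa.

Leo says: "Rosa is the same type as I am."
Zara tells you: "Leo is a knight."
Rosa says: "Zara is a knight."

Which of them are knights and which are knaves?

Leo: knight, Zara: knight, Rosa: knight

Consider Leo. Suppose Leo is a knave.
Then no assignment of the remaining roles makes every statement match its speaker's type — contradiction.
So Leo is a knight.
With that fixed, Zara's statement is true, so Zara is a knight.
With that fixed, Rosa's statement is true, so Rosa is a knight.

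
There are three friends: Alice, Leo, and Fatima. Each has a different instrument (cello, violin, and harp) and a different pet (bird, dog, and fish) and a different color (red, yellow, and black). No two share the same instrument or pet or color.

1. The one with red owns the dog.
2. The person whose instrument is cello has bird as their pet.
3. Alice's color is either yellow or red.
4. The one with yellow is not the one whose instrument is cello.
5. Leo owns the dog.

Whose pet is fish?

With clues 1–5, Fatima and Leo are impossible for the one with pet fish.
That leaves Alice.

Alice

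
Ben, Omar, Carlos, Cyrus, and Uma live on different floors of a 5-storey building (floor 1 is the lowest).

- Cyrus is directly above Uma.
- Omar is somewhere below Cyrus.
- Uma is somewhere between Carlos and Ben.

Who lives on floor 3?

Uma

With clues 1–3, Ben, Carlos, Cyrus, and Omar are ruled out for floor 3.
So floor 3 is Uma.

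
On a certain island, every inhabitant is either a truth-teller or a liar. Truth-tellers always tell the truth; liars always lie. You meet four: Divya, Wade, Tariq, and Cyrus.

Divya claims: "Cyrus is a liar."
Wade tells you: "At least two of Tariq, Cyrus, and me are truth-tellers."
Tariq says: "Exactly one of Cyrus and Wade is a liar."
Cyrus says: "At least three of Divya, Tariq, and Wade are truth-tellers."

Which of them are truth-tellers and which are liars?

Divya: truth-teller, Wade: liar, Tariq: liar, Cyrus: liar

Consider Divya. Suppose Divya is a liar.
Then no assignment of the remaining roles makes every statement match its speaker's type — contradiction.
So Divya is a truth-teller.
Consider Wade. Suppose Wade is a truth-teller.
Then no assignment of the remaining roles makes every statement match its speaker's type — contradiction.
So Wade is a liar.
With that fixed, Cyrus's statement is false, so Cyrus is a liar.
With that fixed, Tariq's statement is false, so Tariq is a liar.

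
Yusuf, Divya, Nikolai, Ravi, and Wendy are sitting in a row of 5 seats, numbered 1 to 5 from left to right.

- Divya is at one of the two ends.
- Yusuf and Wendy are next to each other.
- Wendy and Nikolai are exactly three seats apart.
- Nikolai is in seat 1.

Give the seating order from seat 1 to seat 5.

From clue 1: Divya is in {1,5}.
From clues 1–4: Nikolai → seat 1, Ravi → seat 2, Yusuf → seat 3, Wendy → seat 4, Divya → seat 5.

Nikolai, Ravi, Yusuf, Wendy, Divya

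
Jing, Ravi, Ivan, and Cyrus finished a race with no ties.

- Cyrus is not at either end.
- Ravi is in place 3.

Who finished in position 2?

Cyrus

With clues 1–2, Ivan, Jing, and Ravi are ruled out for place 2.
So place 2 is Cyrus.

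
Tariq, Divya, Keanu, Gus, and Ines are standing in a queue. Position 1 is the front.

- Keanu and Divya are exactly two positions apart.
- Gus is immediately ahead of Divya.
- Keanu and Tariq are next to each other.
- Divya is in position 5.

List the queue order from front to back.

From clues 1–2: Divya is in {2,3,4,5}.
From clues 1–3: Ines is in {1,3,5}.
From clues 1–4: Ines → position 1, Tariq → position 2, Keanu → position 3, Gus → position 4, Divya → position 5.

Ines, Tariq, Keanu, Gus, Divya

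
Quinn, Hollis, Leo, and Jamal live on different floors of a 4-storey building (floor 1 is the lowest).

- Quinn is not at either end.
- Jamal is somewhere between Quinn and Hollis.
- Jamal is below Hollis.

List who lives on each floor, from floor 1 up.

Leo, Quinn, Jamal, Hollis

From clue 1: Quinn is in {2,3}.
From clues 1–3: Leo → floor 1, Quinn → floor 2, Jamal → floor 3, Hollis → floor 4.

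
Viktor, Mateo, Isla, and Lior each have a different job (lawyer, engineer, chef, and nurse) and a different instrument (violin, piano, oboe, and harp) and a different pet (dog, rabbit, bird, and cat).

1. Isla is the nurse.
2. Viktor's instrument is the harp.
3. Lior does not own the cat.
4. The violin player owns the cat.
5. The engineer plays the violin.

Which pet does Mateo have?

With clues 1–5, bird, dog, and rabbit are impossible for Mateo's pet.
That leaves cat.

cat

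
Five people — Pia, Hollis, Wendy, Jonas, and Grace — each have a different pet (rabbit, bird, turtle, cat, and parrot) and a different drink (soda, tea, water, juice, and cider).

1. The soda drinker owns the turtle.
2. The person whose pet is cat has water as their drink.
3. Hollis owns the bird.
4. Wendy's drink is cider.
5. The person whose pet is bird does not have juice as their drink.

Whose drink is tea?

Hollis

With clues 1–4, Wendy is impossible for the one with drink tea.
With clues 1–5, Grace, Jonas, and Pia are impossible for the one with drink tea.
That leaves Hollis.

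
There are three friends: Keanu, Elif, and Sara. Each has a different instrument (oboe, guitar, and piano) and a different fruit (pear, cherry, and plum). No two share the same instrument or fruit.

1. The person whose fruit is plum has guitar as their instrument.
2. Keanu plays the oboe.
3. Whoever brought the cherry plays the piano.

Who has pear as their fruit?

With clues 1–3, Elif and Sara are impossible for the one with fruit pear.
That leaves Keanu.

Keanu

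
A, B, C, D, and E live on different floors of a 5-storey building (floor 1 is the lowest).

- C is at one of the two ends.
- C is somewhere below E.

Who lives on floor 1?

With clues 1–2, A, B, D, and E are ruled out for floor 1.
So floor 1 is C.

C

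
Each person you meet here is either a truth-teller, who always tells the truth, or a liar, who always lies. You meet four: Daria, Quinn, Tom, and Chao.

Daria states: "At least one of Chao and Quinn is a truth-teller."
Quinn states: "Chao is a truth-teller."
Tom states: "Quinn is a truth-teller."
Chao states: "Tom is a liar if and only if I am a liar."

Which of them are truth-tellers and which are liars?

Consider Daria. Suppose Daria is a liar.
Then no assignment of the remaining roles makes every statement match its speaker's type — contradiction.
So Daria is a truth-teller.
Consider Quinn. Suppose Quinn is a liar.
Then no assignment of the remaining roles makes every statement match its speaker's type — contradiction.
So Quinn is a truth-teller.
With that fixed, Tom's statement is true, so Tom is a truth-teller.
Consider Chao. Suppose Chao is a liar.
Then Quinn's statement comes out false, contradicting Quinn being a truth-teller.
So Chao is a truth-teller.

Daria: truth-teller, Quinn: truth-teller, Tom: truth-teller, Chao: truth-teller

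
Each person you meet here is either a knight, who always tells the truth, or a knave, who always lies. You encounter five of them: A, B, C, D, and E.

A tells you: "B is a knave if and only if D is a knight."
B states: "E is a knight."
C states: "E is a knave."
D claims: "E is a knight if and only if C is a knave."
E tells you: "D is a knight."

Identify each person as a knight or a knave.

A: knave, B: knight, C: knave, D: knight, E: knight

Consider A. Suppose A is a knight.
Then no assignment of the remaining roles makes every statement match its speaker's type — contradiction.
So A is a knave.
Consider B. Suppose B is a knave.
Then no assignment of the remaining roles makes every statement match its speaker's type — contradiction.
So B is a knight.
Consider C. Suppose C is a knight.
Then no assignment of the remaining roles makes every statement match its speaker's type — contradiction.
So C is a knave.
Consider D. Suppose D is a knave.
Then A's statement comes out true, contradicting A being a knave.
So D is a knight.
With that fixed, E's statement is true, so E is a knight.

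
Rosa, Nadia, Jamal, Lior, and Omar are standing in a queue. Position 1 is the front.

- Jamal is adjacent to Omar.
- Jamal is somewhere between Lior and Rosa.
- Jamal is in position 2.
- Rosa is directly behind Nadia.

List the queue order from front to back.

From clues 1–2: Jamal is in {2,3,4}.
From clues 1–3: Jamal → position 2, Omar → position 3.
From clues 1–4: Lior → position 1, Nadia → position 4, Rosa → position 5.

Lior, Jamal, Omar, Nadia, Rosa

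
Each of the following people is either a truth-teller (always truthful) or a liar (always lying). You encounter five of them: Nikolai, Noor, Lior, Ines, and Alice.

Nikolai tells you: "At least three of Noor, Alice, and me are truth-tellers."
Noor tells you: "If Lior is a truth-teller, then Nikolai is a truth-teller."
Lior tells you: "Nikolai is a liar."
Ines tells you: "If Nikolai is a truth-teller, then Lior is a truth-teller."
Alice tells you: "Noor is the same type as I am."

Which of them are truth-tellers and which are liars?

Consider Nikolai. Suppose Nikolai is a liar.
Then no assignment of the remaining roles makes every statement match its speaker's type — contradiction.
So Nikolai is a truth-teller.
With that fixed, Noor's statement is true, so Noor is a truth-teller.
With that fixed, Lior's statement is false, so Lior is a liar.
With that fixed, Ines's statement is false, so Ines is a liar.
Consider Alice. Suppose Alice is a liar.
Then Nikolai's statement comes out false, contradicting Nikolai being a truth-teller.
So Alice is a truth-teller.

Nikolai: truth-teller, Noor: truth-teller, Lior: liar, Ines: liar, Alice: truth-teller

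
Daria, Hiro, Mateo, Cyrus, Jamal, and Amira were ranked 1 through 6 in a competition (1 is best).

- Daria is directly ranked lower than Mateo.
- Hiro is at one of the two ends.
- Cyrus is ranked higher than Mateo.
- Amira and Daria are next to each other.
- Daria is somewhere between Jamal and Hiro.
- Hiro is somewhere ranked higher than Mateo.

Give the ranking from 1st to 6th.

Hiro, Cyrus, Mateo, Daria, Amira, Jamal

From clue 1: Daria is in {2,3,4,5,6}.
From clues 1–2: Hiro is in {1,6}.
From clues 1–5: Mateo → rank 3, Daria → rank 4, Amira → rank 5.
From clues 1–6: Hiro → rank 1, Cyrus → rank 2, Jamal → rank 6.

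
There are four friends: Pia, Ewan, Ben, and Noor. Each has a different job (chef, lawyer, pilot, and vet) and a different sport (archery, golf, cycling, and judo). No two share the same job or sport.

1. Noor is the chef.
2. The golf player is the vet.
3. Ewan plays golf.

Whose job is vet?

Clue 1 rules out Noor for the one with job vet.
With clues 1–3, Ben and Pia are impossible for the one with job vet.
That leaves Ewan.

Ewan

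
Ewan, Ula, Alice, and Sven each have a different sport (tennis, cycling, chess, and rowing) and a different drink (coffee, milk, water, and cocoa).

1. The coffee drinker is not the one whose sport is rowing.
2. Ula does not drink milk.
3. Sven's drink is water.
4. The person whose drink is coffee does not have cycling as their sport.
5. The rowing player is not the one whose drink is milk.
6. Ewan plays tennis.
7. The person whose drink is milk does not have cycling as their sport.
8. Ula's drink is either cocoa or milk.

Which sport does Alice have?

With clues 1–6, tennis is impossible for Alice's sport.
With clues 1–8, cycling and rowing are impossible for Alice's sport.
That leaves chess.

chess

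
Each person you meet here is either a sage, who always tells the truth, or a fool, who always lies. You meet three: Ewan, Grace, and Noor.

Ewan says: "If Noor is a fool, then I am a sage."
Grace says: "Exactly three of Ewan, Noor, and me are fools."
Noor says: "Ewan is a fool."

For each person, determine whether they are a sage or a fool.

Ewan: sage, Grace: fool, Noor: fool

Consider Ewan. Suppose Ewan is a fool.
Then no assignment of the remaining roles makes every statement match its speaker's type — contradiction.
So Ewan is a sage.
With that fixed, Grace's statement is false, so Grace is a fool.
With that fixed, Noor's statement is false, so Noor is a fool.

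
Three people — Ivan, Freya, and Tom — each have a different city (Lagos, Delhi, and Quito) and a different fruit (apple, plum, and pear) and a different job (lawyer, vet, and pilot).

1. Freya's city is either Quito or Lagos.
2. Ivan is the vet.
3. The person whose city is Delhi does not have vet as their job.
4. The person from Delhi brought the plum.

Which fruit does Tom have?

With clues 1–4, apple and pear are impossible for Tom's fruit.
That leaves plum.

plum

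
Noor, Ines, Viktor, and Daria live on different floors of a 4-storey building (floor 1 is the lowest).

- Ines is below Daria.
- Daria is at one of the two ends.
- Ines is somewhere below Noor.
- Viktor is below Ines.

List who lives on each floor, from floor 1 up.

From clue 1: Ines is in {1,2,3}.
From clues 1–2: Daria → floor 4.
From clues 1–3: Noor is in {2,3}.
From clues 1–4: Viktor → floor 1, Ines → floor 2, Noor → floor 3.

Viktor, Ines, Noor, Daria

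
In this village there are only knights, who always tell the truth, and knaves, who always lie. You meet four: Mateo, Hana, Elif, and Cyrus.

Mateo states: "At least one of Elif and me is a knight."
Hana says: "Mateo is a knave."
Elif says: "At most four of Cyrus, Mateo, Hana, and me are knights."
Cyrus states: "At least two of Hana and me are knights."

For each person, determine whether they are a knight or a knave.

Mateo: knight, Hana: knave, Elif: knight, Cyrus: knave

Regardless of anyone's role, Elif's statement is true, so Elif is a knight.
With that fixed, Mateo's statement is true, so Mateo is a knight.
With that fixed, Hana's statement is false, so Hana is a knave.
With that fixed, Cyrus's statement is false, so Cyrus is a knave.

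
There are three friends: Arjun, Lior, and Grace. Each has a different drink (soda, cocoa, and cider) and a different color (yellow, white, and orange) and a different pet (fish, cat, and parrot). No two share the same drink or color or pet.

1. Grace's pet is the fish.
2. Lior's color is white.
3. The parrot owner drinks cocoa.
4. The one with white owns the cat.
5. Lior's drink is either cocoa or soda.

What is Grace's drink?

With clues 1–3, cocoa is impossible for Grace's drink.
With clues 1–5, soda is impossible for Grace's drink.
That leaves cider.

cider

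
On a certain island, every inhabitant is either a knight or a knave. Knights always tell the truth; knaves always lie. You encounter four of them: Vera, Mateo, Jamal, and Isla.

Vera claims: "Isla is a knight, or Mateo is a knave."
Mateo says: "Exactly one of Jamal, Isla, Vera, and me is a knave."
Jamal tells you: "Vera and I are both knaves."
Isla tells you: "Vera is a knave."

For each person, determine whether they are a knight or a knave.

Consider Vera. Suppose Vera is a knave.
Then whichever role Jamal has, Jamal's statement has the wrong truth value — contradiction.
So Vera is a knight.
With that fixed, Jamal's statement is false, so Jamal is a knave.
With that fixed, Isla's statement is false, so Isla is a knave.
With that fixed, Mateo's statement is false, so Mateo is a knave.

Vera: knight, Mateo: knave, Jamal: knave, Isla: knave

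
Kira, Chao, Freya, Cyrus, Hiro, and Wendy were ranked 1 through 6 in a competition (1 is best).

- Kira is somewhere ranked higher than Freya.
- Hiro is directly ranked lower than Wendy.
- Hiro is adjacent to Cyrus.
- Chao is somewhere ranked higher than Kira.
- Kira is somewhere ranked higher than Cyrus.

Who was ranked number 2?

With clues 1–3, Cyrus is ruled out for rank 2.
With clues 1–4, Chao and Freya are ruled out for rank 2.
With clues 1–5, Hiro and Wendy are ruled out for rank 2.
So rank 2 is Kira.

Kira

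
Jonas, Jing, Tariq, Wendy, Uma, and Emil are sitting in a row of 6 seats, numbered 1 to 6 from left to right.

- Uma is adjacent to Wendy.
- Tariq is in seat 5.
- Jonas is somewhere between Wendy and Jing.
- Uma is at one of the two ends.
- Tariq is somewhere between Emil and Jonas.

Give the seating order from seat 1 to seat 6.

Uma, Wendy, Jonas, Jing, Tariq, Emil

From clues 1–2: Tariq → seat 5.
From clues 1–3: Jonas is in {2,3,4}.
From clues 1–4: Uma → seat 1, Wendy → seat 2.
From clues 1–5: Jonas → seat 3, Jing → seat 4, Emil → seat 6.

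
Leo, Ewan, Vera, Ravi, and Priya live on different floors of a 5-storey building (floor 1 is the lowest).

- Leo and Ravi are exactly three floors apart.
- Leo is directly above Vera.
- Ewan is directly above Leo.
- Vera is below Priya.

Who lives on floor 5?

Ravi

With clues 1–2, Vera is ruled out for floor 5.
With clues 1–3, Leo and Priya are ruled out for floor 5.
With clues 1–4, Ewan is ruled out for floor 5.
So floor 5 is Ravi.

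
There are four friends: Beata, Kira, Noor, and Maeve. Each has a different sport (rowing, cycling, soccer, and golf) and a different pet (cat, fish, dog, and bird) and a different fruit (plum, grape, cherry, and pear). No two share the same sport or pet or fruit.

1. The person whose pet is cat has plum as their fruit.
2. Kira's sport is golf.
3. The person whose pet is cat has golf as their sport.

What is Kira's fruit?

plum

With clues 1–3, cherry, grape, and pear are impossible for Kira's fruit.
That leaves plum.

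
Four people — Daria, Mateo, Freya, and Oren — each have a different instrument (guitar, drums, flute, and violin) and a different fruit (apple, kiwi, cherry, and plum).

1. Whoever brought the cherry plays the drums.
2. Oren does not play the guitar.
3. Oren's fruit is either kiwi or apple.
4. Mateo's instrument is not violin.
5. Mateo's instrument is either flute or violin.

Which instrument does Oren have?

With clues 1–2, guitar is impossible for Oren's instrument.
With clues 1–3, drums is impossible for Oren's instrument.
With clues 1–5, flute is impossible for Oren's instrument.
That leaves violin.

violin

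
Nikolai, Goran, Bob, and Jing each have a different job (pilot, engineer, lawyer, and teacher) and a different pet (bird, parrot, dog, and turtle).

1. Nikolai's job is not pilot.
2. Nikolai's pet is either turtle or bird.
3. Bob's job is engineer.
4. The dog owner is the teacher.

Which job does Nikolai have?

Clue 1 rules out pilot for Nikolai's job.
With clues 1–3, engineer is impossible for Nikolai's job.
With clues 1–4, teacher is impossible for Nikolai's job.
That leaves lawyer.

lawyer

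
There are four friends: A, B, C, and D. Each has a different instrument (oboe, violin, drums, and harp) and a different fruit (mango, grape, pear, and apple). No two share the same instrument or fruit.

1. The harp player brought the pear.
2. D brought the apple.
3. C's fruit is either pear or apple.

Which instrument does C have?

harp

With clues 1–3, drums, oboe, and violin are impossible for C's instrument.
That leaves harp.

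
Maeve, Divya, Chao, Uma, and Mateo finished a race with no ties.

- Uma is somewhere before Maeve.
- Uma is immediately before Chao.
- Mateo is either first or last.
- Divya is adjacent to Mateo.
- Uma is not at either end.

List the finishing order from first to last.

Mateo, Divya, Uma, Chao, Maeve

From clue 1: Maeve is in {2,3,4,5}.
From clues 1–2: Maeve is in {3,4,5}.
From clues 1–3: Mateo is in {1,5}.
From clues 1–4: Maeve is in {3,5}.
From clues 1–5: Mateo → place 1, Divya → place 2, Uma → place 3, Chao → place 4, Maeve → place 5.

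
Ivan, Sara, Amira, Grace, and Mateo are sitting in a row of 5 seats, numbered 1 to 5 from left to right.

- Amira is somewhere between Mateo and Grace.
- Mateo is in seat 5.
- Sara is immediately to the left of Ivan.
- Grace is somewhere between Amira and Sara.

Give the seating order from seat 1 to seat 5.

Sara, Ivan, Grace, Amira, Mateo

From clue 1: Amira is in {2,3,4}.
From clues 1–2: Mateo → seat 5.
From clues 1–3: Amira is in {2,4}.
From clues 1–4: Sara → seat 1, Ivan → seat 2, Grace → seat 3, Amira → seat 4.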